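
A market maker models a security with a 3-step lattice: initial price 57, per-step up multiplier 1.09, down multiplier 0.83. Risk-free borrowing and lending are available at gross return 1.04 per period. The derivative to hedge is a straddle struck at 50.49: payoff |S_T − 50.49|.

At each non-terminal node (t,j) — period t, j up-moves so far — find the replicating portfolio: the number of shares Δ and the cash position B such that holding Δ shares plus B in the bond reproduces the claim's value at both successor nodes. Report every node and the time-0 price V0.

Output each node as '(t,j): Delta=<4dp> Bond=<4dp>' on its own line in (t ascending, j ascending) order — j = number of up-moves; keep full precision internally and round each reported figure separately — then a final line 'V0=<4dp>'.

No-arbitrage ⇒ martingale measure with p* = (R−d)/(u−d) = 0.8077.
Terminal values V(3,·): V(3,0)=17.8981, V(3,1)=7.6886, V(3,2)=5.7190, V(3,3)=23.3267
(2,0): S=39.2673. Δ = (V_up−V_dn)/(S_up−S_dn) = (7.6886−17.8981)/(42.8014−32.5919) = -1.0000. V = [p*·7.6886 + (1−p*)·17.8981]/1.04 = 9.2808. B = V − Δ·S = 48.5481.
(2,1): S=51.5679. Δ = (V_up−V_dn)/(S_up−S_dn) = (5.7190−7.6886)/(56.2090−42.8014) = -0.1469. V = [p*·5.7190 + (1−p*)·7.6886]/1.04 = 5.8633. B = V − Δ·S = 13.4388.
(2,2): S=67.7217. Δ = (V_up−V_dn)/(S_up−S_dn) = (23.3267−5.7190)/(73.8167−56.2090) = 1.0000. V = [p*·23.3267 + (1−p*)·5.7190]/1.04 = 19.1736. B = V − Δ·S = -48.5481.
(1,0): S=47.3100. Δ = (V_up−V_dn)/(S_up−S_dn) = (5.8633−9.2808)/(51.5679−39.2673) = -0.2778. V = [p*·5.8633 + (1−p*)·9.2808]/1.04 = 6.2697. B = V − Δ·S = 19.4140.
(1,1): S=62.1300. Δ = (V_up−V_dn)/(S_up−S_dn) = (19.1736−5.8633)/(67.7217−51.5679) = 0.8240. V = [p*·19.1736 + (1−p*)·5.8633]/1.04 = 15.9749. B = V − Δ·S = -35.2188.
(0,0): S=57.0000. Δ = (V_up−V_dn)/(S_up−S_dn) = (15.9749−6.2697)/(62.1300−47.3100) = 0.6549. V = [p*·15.9749 + (1−p*)·6.2697]/1.04 = 13.5659. B = V − Δ·S = -23.7620.
Check: Δ(0,0)·S0 + B(0,0) = 13.5659 = V0.

(0,0): Delta=0.6549 Bond=-23.7620
(1,0): Delta=-0.2778 Bond=19.4140
(1,1): Delta=0.8240 Bond=-35.2188
(2,0): Delta=-1.0000 Bond=48.5481
(2,1): Delta=-0.1469 Bond=13.4388
(2,2): Delta=1.0000 Bond=-48.5481
V0=13.5659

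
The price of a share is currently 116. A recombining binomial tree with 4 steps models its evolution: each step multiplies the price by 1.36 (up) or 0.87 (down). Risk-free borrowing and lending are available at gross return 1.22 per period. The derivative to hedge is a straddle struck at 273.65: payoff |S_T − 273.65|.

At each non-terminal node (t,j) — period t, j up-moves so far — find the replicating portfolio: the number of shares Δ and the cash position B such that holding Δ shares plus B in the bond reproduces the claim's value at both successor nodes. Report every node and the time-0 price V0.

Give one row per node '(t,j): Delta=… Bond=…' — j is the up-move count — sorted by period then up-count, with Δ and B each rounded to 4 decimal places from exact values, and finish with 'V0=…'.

The replicating-portfolio and risk-neutral prices coincide; use p* = (1.22−0.87)/(1.36−0.87) = 0.7143 for the latter.
Terminal values V(4,·): V(4,0)=207.1939, V(4,1)=169.7646, V(4,2)=111.2544, V(4,3)=19.7902, V(4,4)=123.1883
Node (3,0) S=76.3863: V=(p*·169.7646+(1−p*)·207.1939)/1.22=147.9169; Δ=(169.7646−207.1939)/(103.8854−66.4561)=-1.0000; B=V−Δ·S=224.3033
Node (3,1) S=119.4085: V=(p*·111.2544+(1−p*)·169.7646)/1.22=104.8947; Δ=(111.2544−169.7646)/(162.3956−103.8854)=-1.0000; B=V−Δ·S=224.3033
Node (3,2) S=186.6616: V=(p*·19.7902+(1−p*)·111.2544)/1.22=37.6416; Δ=(19.7902−111.2544)/(253.8598−162.3956)=-1.0000; B=V−Δ·S=224.3033
Node (3,3) S=291.7929: V=(p*·123.1883+(1−p*)·19.7902)/1.22=76.7590; Δ=(123.1883−19.7902)/(396.8383−253.8598)=0.7232; B=V−Δ·S=-134.2576
Node (2,0) S=87.8004: V=(p*·104.8947+(1−p*)·147.9169)/1.22=96.0547; Δ=(104.8947−147.9169)/(119.4085−76.3863)=-1.0000; B=V−Δ·S=183.8551
Node (2,1) S=137.2512: V=(p*·37.6416+(1−p*)·104.8947)/1.22=46.6039; Δ=(37.6416−104.8947)/(186.6616−119.4085)=-1.0000; B=V−Δ·S=183.8551
Node (2,2) S=214.5536: V=(p*·76.7590+(1−p*)·37.6416)/1.22=53.7563; Δ=(76.7590−37.6416)/(291.7929−186.6616)=0.3721; B=V−Δ·S=-26.0751
Node (1,0) S=100.9200: V=(p*·46.6039+(1−p*)·96.0547)/1.22=49.7809; Δ=(46.6039−96.0547)/(137.2512−87.8004)=-1.0000; B=V−Δ·S=150.7009
Node (1,1) S=157.7600: V=(p*·53.7563+(1−p*)·46.6039)/1.22=42.3875; Δ=(53.7563−46.6039)/(214.5536−137.2512)=0.0925; B=V−Δ·S=27.7909
Node (0,0) S=116.0000: V=(p*·42.3875+(1−p*)·49.7809)/1.22=36.4753; Δ=(42.3875−49.7809)/(157.7600−100.9200)=-0.1301; B=V−Δ·S=51.5640
Check: Δ(0,0)·S0 + B(0,0) = 36.4753 = V0.

(0,0): Delta=-0.1301 Bond=51.5640
(1,0): Delta=-1.0000 Bond=150.7009
(1,1): Delta=0.0925 Bond=27.7909
(2,0): Delta=-1.0000 Bond=183.8551
(2,1): Delta=-1.0000 Bond=183.8551
(2,2): Delta=0.3721 Bond=-26.0751
(3,0): Delta=-1.0000 Bond=224.3033
(3,1): Delta=-1.0000 Bond=224.3033
(3,2): Delta=-1.0000 Bond=224.3033
(3,3): Delta=0.7232 Bond=-134.2576
V0=36.4753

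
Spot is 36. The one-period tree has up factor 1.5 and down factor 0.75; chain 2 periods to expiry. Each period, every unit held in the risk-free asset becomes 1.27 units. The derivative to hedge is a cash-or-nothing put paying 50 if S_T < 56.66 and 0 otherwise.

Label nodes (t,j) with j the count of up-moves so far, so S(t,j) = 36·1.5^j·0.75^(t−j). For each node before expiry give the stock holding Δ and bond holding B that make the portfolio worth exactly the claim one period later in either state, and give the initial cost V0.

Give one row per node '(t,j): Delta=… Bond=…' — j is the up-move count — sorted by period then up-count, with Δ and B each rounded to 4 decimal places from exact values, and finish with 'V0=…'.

(0,0): Delta=-1.0110 Bond=52.4934
(1,0): Delta=0.0000 Bond=39.3701
(1,1): Delta=-1.2346 Bond=78.7402
V0=16.0980

No-arbitrage ⇒ martingale measure with p* = (R−d)/(u−d) = 0.6933.
Terminal values V(2,·): V(2,0)=50.0000, V(2,1)=50.0000, V(2,2)=0.0000
  t=1,j=0: stock 27.0000 → up 40.5000 (V=50.0000), down 20.2500 (V=50.0000). Price 39.3701; hedge Δ=0.0000, bond B=39.3701.
  t=1,j=1: stock 54.0000 → up 81.0000 (V=0.0000), down 40.5000 (V=50.0000). Price 12.0735; hedge Δ=-1.2346, bond B=78.7402.
  t=0,j=0: stock 36.0000 → up 54.0000 (V=12.0735), down 27.0000 (V=39.3701). Price 16.0980; hedge Δ=-1.0110, bond B=52.4934.
Self-financing check: at every node Δ·S+B equals the discounted successor values.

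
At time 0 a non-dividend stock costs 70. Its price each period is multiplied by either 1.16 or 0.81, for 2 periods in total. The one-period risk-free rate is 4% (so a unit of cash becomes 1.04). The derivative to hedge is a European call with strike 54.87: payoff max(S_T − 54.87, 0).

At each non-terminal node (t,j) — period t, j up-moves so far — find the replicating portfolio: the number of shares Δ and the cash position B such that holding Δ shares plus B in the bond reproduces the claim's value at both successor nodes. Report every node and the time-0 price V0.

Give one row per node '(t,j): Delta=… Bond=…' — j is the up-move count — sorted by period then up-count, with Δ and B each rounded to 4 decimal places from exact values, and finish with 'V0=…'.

Since d<R<u, set p* = (R−d)/(u−d) = 0.6571; price each node as the discounted p*-expectation of its children.
Payoff layer (t=2): V(2,0)=0.0000, V(2,1)=10.9020, V(2,2)=39.3220
  t=1,j=0: stock 56.7000 → up 65.7720 (V=10.9020), down 45.9270 (V=0.0000). Price 6.8886; hedge Δ=0.5494, bond B=-24.2599.
  t=1,j=1: stock 81.2000 → up 94.1920 (V=39.3220), down 65.7720 (V=10.9020). Price 28.4404; hedge Δ=1.0000, bond B=-52.7596.
  t=0,j=0: stock 70.0000 → up 81.2000 (V=28.4404), down 56.7000 (V=6.8886). Price 20.2415; hedge Δ=0.8797, bond B=-41.3349.
Check: Δ(0,0)·S0 + B(0,0) = 20.2415 = V0.

(0,0): Delta=0.8797 Bond=-41.3349
(1,0): Delta=0.5494 Bond=-24.2599
(1,1): Delta=1.0000 Bond=-52.7596
V0=20.2415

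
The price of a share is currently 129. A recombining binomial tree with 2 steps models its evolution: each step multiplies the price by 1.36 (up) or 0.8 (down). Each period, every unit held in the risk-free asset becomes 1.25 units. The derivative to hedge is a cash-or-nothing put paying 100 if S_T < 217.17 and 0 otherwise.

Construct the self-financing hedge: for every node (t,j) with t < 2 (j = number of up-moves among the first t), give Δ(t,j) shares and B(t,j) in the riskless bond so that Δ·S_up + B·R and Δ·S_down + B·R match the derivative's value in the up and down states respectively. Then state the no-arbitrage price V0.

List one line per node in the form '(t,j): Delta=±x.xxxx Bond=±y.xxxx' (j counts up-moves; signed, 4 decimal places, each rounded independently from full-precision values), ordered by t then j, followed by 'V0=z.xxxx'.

The replicating-portfolio and risk-neutral prices coincide; use p* = (1.25−0.8)/(1.36−0.8) = 0.8036 for the latter.
Terminal payoffs: V(2,0)=100.0000, V(2,1)=100.0000, V(2,2)=0.0000
Node (1,0) S=103.2000: V=(p*·100.0000+(1−p*)·100.0000)/1.25=80.0000; Δ=(100.0000−100.0000)/(140.3520−82.5600)=0.0000; B=V−Δ·S=80.0000
Node (1,1) S=175.4400: V=(p*·0.0000+(1−p*)·100.0000)/1.25=15.7143; Δ=(0.0000−100.0000)/(238.5984−140.3520)=-1.0178; B=V−Δ·S=194.2857
Node (0,0) S=129.0000: V=(p*·15.7143+(1−p*)·80.0000)/1.25=22.6735; Δ=(15.7143−80.0000)/(175.4400−103.2000)=-0.8899; B=V−Δ·S=137.4694
Each (Δ,B) replicates both successor values, so the strategy is self-financing and V0 is arbitrage-free.

(0,0): Delta=-0.8899 Bond=137.4694
(1,0): Delta=0.0000 Bond=80.0000
(1,1): Delta=-1.0178 Bond=194.2857
V0=22.6735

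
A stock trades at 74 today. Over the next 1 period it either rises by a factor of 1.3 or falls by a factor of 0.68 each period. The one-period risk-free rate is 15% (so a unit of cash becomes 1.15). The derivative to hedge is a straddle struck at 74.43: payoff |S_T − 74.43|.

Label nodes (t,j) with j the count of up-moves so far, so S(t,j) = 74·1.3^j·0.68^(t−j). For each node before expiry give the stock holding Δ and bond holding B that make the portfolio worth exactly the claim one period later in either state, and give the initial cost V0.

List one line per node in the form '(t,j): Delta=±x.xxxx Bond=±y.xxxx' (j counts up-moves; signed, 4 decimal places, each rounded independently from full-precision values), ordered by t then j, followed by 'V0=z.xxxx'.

(0,0): Delta=-0.0510 Bond=23.1969
V0=19.4227

Since d<R<u, set p* = (R−d)/(u−d) = 0.7581; price each node as the discounted p*-expectation of its children.
Terminal values V(1,·): V(1,0)=24.1100, V(1,1)=21.7700
(0,0): S=74.0000. Δ = (V_up−V_dn)/(S_up−S_dn) = (21.7700−24.1100)/(96.2000−50.3200) = -0.0510. V = [p*·21.7700 + (1−p*)·24.1100]/1.15 = 19.4227. B = V − Δ·S = 23.1969.
Each (Δ,B) replicates both successor values, so the strategy is self-financing and V0 is arbitrage-free.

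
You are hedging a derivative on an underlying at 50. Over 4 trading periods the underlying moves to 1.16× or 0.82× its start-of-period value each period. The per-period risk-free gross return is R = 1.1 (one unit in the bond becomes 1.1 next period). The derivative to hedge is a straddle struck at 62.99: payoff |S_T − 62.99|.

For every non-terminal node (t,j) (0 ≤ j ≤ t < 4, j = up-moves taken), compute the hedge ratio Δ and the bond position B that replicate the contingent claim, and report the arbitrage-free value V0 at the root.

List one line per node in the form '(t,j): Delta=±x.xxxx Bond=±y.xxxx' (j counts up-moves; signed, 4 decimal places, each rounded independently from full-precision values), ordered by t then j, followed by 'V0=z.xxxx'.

Since d<R<u, set p* = (R−d)/(u−d) = 0.8235; price each node as the discounted p*-expectation of its children.
Terminal values V(4,·): V(4,0)=40.3839, V(4,1)=31.0107, V(4,2)=17.7509, V(4,3)=1.0067, V(4,4)=27.5420
Node (3,0) S=27.5684: V=(p*·31.0107+(1−p*)·40.3839)/1.1=29.6952; Δ=(31.0107−40.3839)/(31.9793−22.6061)=-1.0000; B=V−Δ·S=57.2636
Node (3,1) S=38.9992: V=(p*·17.7509+(1−p*)·31.0107)/1.1=18.2644; Δ=(17.7509−31.0107)/(45.2391−31.9793)=-1.0000; B=V−Δ·S=57.2636
Node (3,2) S=55.1696: V=(p*·1.0067+(1−p*)·17.7509)/1.1=3.6014; Δ=(1.0067−17.7509)/(63.9967−45.2391)=-0.8927; B=V−Δ·S=52.8491
Node (3,3) S=78.0448: V=(p*·27.5420+(1−p*)·1.0067)/1.1=20.7812; Δ=(27.5420−1.0067)/(90.5320−63.9967)=1.0000; B=V−Δ·S=-57.2636
Node (2,0) S=33.6200: V=(p*·18.2644+(1−p*)·29.6952)/1.1=18.4379; Δ=(18.2644−29.6952)/(38.9992−27.5684)=-1.0000; B=V−Δ·S=52.0579
Node (2,1) S=47.5600: V=(p*·3.6014+(1−p*)·18.2644)/1.1=5.6264; Δ=(3.6014−18.2644)/(55.1696−38.9992)=-0.9068; B=V−Δ·S=48.7528
Node (2,2) S=67.2800: V=(p*·20.7812+(1−p*)·3.6014)/1.1=16.1359; Δ=(20.7812−3.6014)/(78.0448−55.1696)=0.7510; B=V−Δ·S=-34.3927
Node (1,0) S=41.0000: V=(p*·5.6264+(1−p*)·18.4379)/1.1=7.1702; Δ=(5.6264−18.4379)/(47.5600−33.6200)=-0.9190; B=V−Δ·S=44.8510
Node (1,1) S=58.0000: V=(p*·16.1359+(1−p*)·5.6264)/1.1=12.9830; Δ=(16.1359−5.6264)/(67.2800−47.5600)=0.5329; B=V−Δ·S=-17.9272
Node (0,0) S=50.0000: V=(p*·12.9830+(1−p*)·7.1702)/1.1=10.8702; Δ=(12.9830−7.1702)/(58.0000−41.0000)=0.3419; B=V−Δ·S=-6.2261
Root portfolio cost Δ·50+B reproduces V0=10.8702.

(0,0): Delta=0.3419 Bond=-6.2261
(1,0): Delta=-0.9190 Bond=44.8510
(1,1): Delta=0.5329 Bond=-17.9272
(2,0): Delta=-1.0000 Bond=52.0579
(2,1): Delta=-0.9068 Bond=48.7528
(2,2): Delta=0.7510 Bond=-34.3927
(3,0): Delta=-1.0000 Bond=57.2636
(3,1): Delta=-1.0000 Bond=57.2636
(3,2): Delta=-0.8927 Bond=52.8491
(3,3): Delta=1.0000 Bond=-57.2636
V0=10.8702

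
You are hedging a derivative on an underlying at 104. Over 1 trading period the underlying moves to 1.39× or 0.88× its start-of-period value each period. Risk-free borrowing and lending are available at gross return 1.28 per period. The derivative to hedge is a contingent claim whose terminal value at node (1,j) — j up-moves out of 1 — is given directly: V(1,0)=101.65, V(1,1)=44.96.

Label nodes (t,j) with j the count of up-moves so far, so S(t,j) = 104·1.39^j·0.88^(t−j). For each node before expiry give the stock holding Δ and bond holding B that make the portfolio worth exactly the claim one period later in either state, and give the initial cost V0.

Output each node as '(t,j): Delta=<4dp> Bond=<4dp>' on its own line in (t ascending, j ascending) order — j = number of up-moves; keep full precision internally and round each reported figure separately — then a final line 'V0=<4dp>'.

(0,0): Delta=-1.0688 Bond=155.8344
V0=44.6775

No-arbitrage ⇒ martingale measure with p* = (R−d)/(u−d) = 0.7843.
Payoff layer (t=1): V(1,0)=101.6500, V(1,1)=44.9600
Node (0,0) S=104.0000: V=(p*·44.9600+(1−p*)·101.6500)/1.28=44.6775; Δ=(44.9600−101.6500)/(144.5600−91.5200)=-1.0688; B=V−Δ·S=155.8344
Each (Δ,B) replicates both successor values, so the strategy is self-financing and V0 is arbitrage-free.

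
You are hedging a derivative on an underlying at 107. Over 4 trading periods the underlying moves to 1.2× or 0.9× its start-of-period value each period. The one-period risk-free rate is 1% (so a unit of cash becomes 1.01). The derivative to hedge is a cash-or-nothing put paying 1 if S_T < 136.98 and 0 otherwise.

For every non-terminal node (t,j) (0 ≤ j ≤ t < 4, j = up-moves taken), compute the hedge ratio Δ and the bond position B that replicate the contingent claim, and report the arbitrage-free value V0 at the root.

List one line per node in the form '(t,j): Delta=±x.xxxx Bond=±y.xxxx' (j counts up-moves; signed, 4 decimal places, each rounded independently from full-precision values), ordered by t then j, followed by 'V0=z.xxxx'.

Since d<R<u, set p* = (R−d)/(u−d) = 0.3667; price each node as the discounted p*-expectation of its children.
Terminal payoffs: V(4,0)=1.0000, V(4,1)=1.0000, V(4,2)=1.0000, V(4,3)=0.0000, V(4,4)=0.0000
Node (3,0) S=78.0030: V=(p*·1.0000+(1−p*)·1.0000)/1.01=0.9901; Δ=(1.0000−1.0000)/(93.6036−70.2027)=0.0000; B=V−Δ·S=0.9901
Node (3,1) S=104.0040: V=(p*·1.0000+(1−p*)·1.0000)/1.01=0.9901; Δ=(1.0000−1.0000)/(124.8048−93.6036)=0.0000; B=V−Δ·S=0.9901
Node (3,2) S=138.6720: V=(p*·0.0000+(1−p*)·1.0000)/1.01=0.6271; Δ=(0.0000−1.0000)/(166.4064−124.8048)=-0.0240; B=V−Δ·S=3.9604
Node (3,3) S=184.8960: V=(p*·0.0000+(1−p*)·0.0000)/1.01=0.0000; Δ=(0.0000−0.0000)/(221.8752−166.4064)=0.0000; B=V−Δ·S=0.0000
Node (2,0) S=86.6700: V=(p*·0.9901+(1−p*)·0.9901)/1.01=0.9803; Δ=(0.9901−0.9901)/(104.0040−78.0030)=0.0000; B=V−Δ·S=0.9803
Node (2,1) S=115.5600: V=(p*·0.6271+(1−p*)·0.9901)/1.01=0.8485; Δ=(0.6271−0.9901)/(138.6720−104.0040)=-0.0105; B=V−Δ·S=2.0586
Node (2,2) S=154.0800: V=(p*·0.0000+(1−p*)·0.6271)/1.01=0.3932; Δ=(0.0000−0.6271)/(184.8960−138.6720)=-0.0136; B=V−Δ·S=2.4834
Node (1,0) S=96.3000: V=(p*·0.8485+(1−p*)·0.9803)/1.01=0.9227; Δ=(0.8485−0.9803)/(115.5600−86.6700)=-0.0046; B=V−Δ·S=1.3621
Node (1,1) S=128.4000: V=(p*·0.3932+(1−p*)·0.8485)/1.01=0.6748; Δ=(0.3932−0.8485)/(154.0800−115.5600)=-0.0118; B=V−Δ·S=2.1925
Node (0,0) S=107.0000: V=(p*·0.6748+(1−p*)·0.9227)/1.01=0.8236; Δ=(0.6748−0.9227)/(128.4000−96.3000)=-0.0077; B=V−Δ·S=1.6500
Self-financing check: at every node Δ·S+B equals the discounted successor values.

(0,0): Delta=-0.0077 Bond=1.6500
(1,0): Delta=-0.0046 Bond=1.3621
(1,1): Delta=-0.0118 Bond=2.1925
(2,0): Delta=0.0000 Bond=0.9803
(2,1): Delta=-0.0105 Bond=2.0586
(2,2): Delta=-0.0136 Bond=2.4834
(3,0): Delta=0.0000 Bond=0.9901
(3,1): Delta=0.0000 Bond=0.9901
(3,2): Delta=-0.0240 Bond=3.9604
(3,3): Delta=0.0000 Bond=0.0000
V0=0.8236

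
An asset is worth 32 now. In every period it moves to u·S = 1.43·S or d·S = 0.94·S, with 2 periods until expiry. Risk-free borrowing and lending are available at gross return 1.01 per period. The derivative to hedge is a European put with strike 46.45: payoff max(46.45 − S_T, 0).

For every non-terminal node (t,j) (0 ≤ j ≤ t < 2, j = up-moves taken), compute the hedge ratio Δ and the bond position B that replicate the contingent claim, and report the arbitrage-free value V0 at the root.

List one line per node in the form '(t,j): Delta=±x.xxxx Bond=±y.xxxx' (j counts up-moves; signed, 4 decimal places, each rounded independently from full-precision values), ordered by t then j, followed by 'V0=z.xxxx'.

(0,0): Delta=-0.8287 Bond=40.4339
(1,0): Delta=-1.0000 Bond=45.9901
(1,1): Delta=-0.1532 Bond=9.9271
V0=13.9146

Under the risk-neutral measure, an up-move has probability p* = (R−d)/(u−d) = 0.1429 and values discount at R = 1.01.
At expiry t=2: V(2,0)=18.1748, V(2,1)=3.4356, V(2,2)=0.0000
Node (1,0) S=30.0800: V=(p*·3.4356+(1−p*)·18.1748)/1.01=15.9101; Δ=(3.4356−18.1748)/(43.0144−28.2752)=-1.0000; B=V−Δ·S=45.9901
Node (1,1) S=45.7600: V=(p*·0.0000+(1−p*)·3.4356)/1.01=2.9156; Δ=(0.0000−3.4356)/(65.4368−43.0144)=-0.1532; B=V−Δ·S=9.9271
Node (0,0) S=32.0000: V=(p*·2.9156+(1−p*)·15.9101)/1.01=13.9146; Δ=(2.9156−15.9101)/(45.7600−30.0800)=-0.8287; B=V−Δ·S=40.4339
Self-financing check: at every node Δ·S+B equals the discounted successor values.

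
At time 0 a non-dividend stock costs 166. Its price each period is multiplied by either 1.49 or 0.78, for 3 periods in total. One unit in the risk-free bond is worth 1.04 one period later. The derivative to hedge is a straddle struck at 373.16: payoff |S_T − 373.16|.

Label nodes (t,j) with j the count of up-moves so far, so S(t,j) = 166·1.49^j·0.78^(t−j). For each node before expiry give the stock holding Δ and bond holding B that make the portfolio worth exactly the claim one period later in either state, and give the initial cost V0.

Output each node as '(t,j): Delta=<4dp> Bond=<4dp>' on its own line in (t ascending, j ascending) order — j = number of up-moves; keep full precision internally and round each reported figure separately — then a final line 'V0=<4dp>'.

Since d<R<u, set p* = (R−d)/(u−d) = 0.3662; price each node as the discounted p*-expectation of its children.
Terminal payoffs: V(3,0)=294.3844, V(3,1)=222.6783, V(3,2)=85.7015, V(3,3)=175.9595
Node (2,0) S=100.9944: V=(p*·222.6783+(1−p*)·294.3844)/1.04=257.8133; Δ=(222.6783−294.3844)/(150.4817−78.7756)=-1.0000; B=V−Δ·S=358.8077
Node (2,1) S=192.9252: V=(p*·85.7015+(1−p*)·222.6783)/1.04=165.8825; Δ=(85.7015−222.6783)/(287.4585−150.4817)=-1.0000; B=V−Δ·S=358.8077
Node (2,2) S=368.5366: V=(p*·175.9595+(1−p*)·85.7015)/1.04=114.1863; Δ=(175.9595−85.7015)/(549.1195−287.4585)=0.3449; B=V−Δ·S=-12.9378
Node (1,0) S=129.4800: V=(p*·165.8825+(1−p*)·257.8133)/1.04=215.5274; Δ=(165.8825−257.8133)/(192.9252−100.9944)=-1.0000; B=V−Δ·S=345.0074
Node (1,1) S=247.3400: V=(p*·114.1863+(1−p*)·165.8825)/1.04=141.2995; Δ=(114.1863−165.8825)/(368.5366−192.9252)=-0.2944; B=V−Δ·S=214.1111
Node (0,0) S=166.0000: V=(p*·141.2995+(1−p*)·215.5274)/1.04=181.1013; Δ=(141.2995−215.5274)/(247.3400−129.4800)=-0.6298; B=V−Δ·S=285.6476
Root portfolio cost Δ·166+B reproduces V0=181.1013.

(0,0): Delta=-0.6298 Bond=285.6476
(1,0): Delta=-1.0000 Bond=345.0074
(1,1): Delta=-0.2944 Bond=214.1111
(2,0): Delta=-1.0000 Bond=358.8077
(2,1): Delta=-1.0000 Bond=358.8077
(2,2): Delta=0.3449 Bond=-12.9378
V0=181.1013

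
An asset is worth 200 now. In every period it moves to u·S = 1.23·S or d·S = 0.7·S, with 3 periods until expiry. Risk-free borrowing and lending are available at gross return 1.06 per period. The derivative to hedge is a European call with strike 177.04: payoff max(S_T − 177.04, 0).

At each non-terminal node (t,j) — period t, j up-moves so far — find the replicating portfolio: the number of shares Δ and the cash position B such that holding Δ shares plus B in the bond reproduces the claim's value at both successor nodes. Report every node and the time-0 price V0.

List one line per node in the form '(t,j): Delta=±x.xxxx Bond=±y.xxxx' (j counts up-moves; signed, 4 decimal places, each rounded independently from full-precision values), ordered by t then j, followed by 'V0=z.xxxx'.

No-arbitrage ⇒ martingale measure with p* = (R−d)/(u−d) = 0.6792.
Terminal payoffs: V(3,0)=0.0000, V(3,1)=0.0000, V(3,2)=34.7660, V(3,3)=195.1334
(2,0): S=98.0000. Δ = (V_up−V_dn)/(S_up−S_dn) = (0.0000−0.0000)/(120.5400−68.6000) = 0.0000. V = [p*·0.0000 + (1−p*)·0.0000]/1.06 = 0.0000. B = V − Δ·S = 0.0000.
(2,1): S=172.2000. Δ = (V_up−V_dn)/(S_up−S_dn) = (34.7660−0.0000)/(211.8060−120.5400) = 0.3809. V = [p*·34.7660 + (1−p*)·0.0000]/1.06 = 22.2780. B = V − Δ·S = -43.3183.
(2,2): S=302.5800. Δ = (V_up−V_dn)/(S_up−S_dn) = (195.1334−34.7660)/(372.1734−211.8060) = 1.0000. V = [p*·195.1334 + (1−p*)·34.7660]/1.06 = 135.5611. B = V − Δ·S = -167.0189.
(1,0): S=140.0000. Δ = (V_up−V_dn)/(S_up−S_dn) = (22.2780−0.0000)/(172.2000−98.0000) = 0.3002. V = [p*·22.2780 + (1−p*)·0.0000]/1.06 = 14.2757. B = V − Δ·S = -27.7582.
(1,1): S=246.0000. Δ = (V_up−V_dn)/(S_up−S_dn) = (135.5611−22.2780)/(302.5800−172.2000) = 0.8689. V = [p*·135.5611 + (1−p*)·22.2780]/1.06 = 93.6085. B = V − Δ·S = -120.1333.
(0,0): S=200.0000. Δ = (V_up−V_dn)/(S_up−S_dn) = (93.6085−14.2757)/(246.0000−140.0000) = 0.7484. V = [p*·93.6085 + (1−p*)·14.2757]/1.06 = 64.3039. B = V − Δ·S = -85.3807.
Each (Δ,B) replicates both successor values, so the strategy is self-financing and V0 is arbitrage-free.

(0,0): Delta=0.7484 Bond=-85.3807
(1,0): Delta=0.3002 Bond=-27.7582
(1,1): Delta=0.8689 Bond=-120.1333
(2,0): Delta=0.0000 Bond=0.0000
(2,1): Delta=0.3809 Bond=-43.3183
(2,2): Delta=1.0000 Bond=-167.0189
V0=64.3039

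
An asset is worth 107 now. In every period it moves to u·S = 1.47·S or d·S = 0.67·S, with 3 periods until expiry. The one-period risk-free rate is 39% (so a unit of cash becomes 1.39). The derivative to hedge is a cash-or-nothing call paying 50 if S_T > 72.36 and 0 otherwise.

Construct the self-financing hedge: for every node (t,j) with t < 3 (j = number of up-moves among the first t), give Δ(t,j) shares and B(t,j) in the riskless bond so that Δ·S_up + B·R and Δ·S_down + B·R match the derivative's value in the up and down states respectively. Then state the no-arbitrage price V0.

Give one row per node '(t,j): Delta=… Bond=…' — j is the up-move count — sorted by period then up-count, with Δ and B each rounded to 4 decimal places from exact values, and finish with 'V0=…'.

Under the risk-neutral measure, an up-move has probability p* = (R−d)/(u−d) = 0.9000 and values discount at R = 1.39.
At expiry t=3: V(3,0)=0.0000, V(3,1)=0.0000, V(3,2)=50.0000, V(3,3)=50.0000
(2,0): S=48.0323. Δ = (V_up−V_dn)/(S_up−S_dn) = (0.0000−0.0000)/(70.6075−32.1816) = 0.0000. V = [p*·0.0000 + (1−p*)·0.0000]/1.39 = 0.0000. B = V − Δ·S = 0.0000.
(2,1): S=105.3843. Δ = (V_up−V_dn)/(S_up−S_dn) = (50.0000−0.0000)/(154.9149−70.6075) = 0.5931. V = [p*·50.0000 + (1−p*)·0.0000]/1.39 = 32.3741. B = V − Δ·S = -30.1259.
(2,2): S=231.2163. Δ = (V_up−V_dn)/(S_up−S_dn) = (50.0000−50.0000)/(339.8880−154.9149) = 0.0000. V = [p*·50.0000 + (1−p*)·50.0000]/1.39 = 35.9712. B = V − Δ·S = 35.9712.
(1,0): S=71.6900. Δ = (V_up−V_dn)/(S_up−S_dn) = (32.3741−0.0000)/(105.3843−48.0323) = 0.5645. V = [p*·32.3741 + (1−p*)·0.0000]/1.39 = 20.9616. B = V − Δ·S = -19.5060.
(1,1): S=157.2900. Δ = (V_up−V_dn)/(S_up−S_dn) = (35.9712−32.3741)/(231.2163−105.3843) = 0.0286. V = [p*·35.9712 + (1−p*)·32.3741]/1.39 = 25.6198. B = V − Δ·S = 21.1234.
(0,0): S=107.0000. Δ = (V_up−V_dn)/(S_up−S_dn) = (25.6198−20.9616)/(157.2900−71.6900) = 0.0544. V = [p*·25.6198 + (1−p*)·20.9616]/1.39 = 18.0964. B = V − Δ·S = 12.2737.
Check: Δ(0,0)·S0 + B(0,0) = 18.0964 = V0.

(0,0): Delta=0.0544 Bond=12.2737
(1,0): Delta=0.5645 Bond=-19.5060
(1,1): Delta=0.0286 Bond=21.1234
(2,0): Delta=0.0000 Bond=0.0000
(2,1): Delta=0.5931 Bond=-30.1259
(2,2): Delta=0.0000 Bond=35.9712
V0=18.0964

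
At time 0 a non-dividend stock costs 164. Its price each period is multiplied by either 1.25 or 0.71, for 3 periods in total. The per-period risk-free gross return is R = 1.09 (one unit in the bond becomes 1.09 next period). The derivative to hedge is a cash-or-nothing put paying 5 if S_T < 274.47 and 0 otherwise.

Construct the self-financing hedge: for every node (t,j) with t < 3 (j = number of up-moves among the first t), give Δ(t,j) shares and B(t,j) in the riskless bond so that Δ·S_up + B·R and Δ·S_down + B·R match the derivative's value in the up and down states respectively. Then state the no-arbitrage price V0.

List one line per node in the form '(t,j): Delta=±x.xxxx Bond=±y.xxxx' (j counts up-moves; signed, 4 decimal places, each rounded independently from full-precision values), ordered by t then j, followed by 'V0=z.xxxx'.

Risk-neutral probability p* = (R−d)/(u−d) = (1.09−0.71)/(1.25−0.71) = 0.7037.
Payoff layer (t=3): V(3,0)=5.0000, V(3,1)=5.0000, V(3,2)=5.0000, V(3,3)=0.0000
(2,0): S=82.6724. Δ = (V_up−V_dn)/(S_up−S_dn) = (5.0000−5.0000)/(103.3405−58.6974) = 0.0000. V = [p*·5.0000 + (1−p*)·5.0000]/1.09 = 4.5872. B = V − Δ·S = 4.5872.
(2,1): S=145.5500. Δ = (V_up−V_dn)/(S_up−S_dn) = (5.0000−5.0000)/(181.9375−103.3405) = 0.0000. V = [p*·5.0000 + (1−p*)·5.0000]/1.09 = 4.5872. B = V − Δ·S = 4.5872.
(2,2): S=256.2500. Δ = (V_up−V_dn)/(S_up−S_dn) = (0.0000−5.0000)/(320.3125−181.9375) = -0.0361. V = [p*·0.0000 + (1−p*)·5.0000]/1.09 = 1.3592. B = V − Δ·S = 10.6184.
(1,0): S=116.4400. Δ = (V_up−V_dn)/(S_up−S_dn) = (4.5872−4.5872)/(145.5500−82.6724) = 0.0000. V = [p*·4.5872 + (1−p*)·4.5872]/1.09 = 4.2084. B = V − Δ·S = 4.2084.
(1,1): S=205.0000. Δ = (V_up−V_dn)/(S_up−S_dn) = (1.3592−4.5872)/(256.2500−145.5500) = -0.0292. V = [p*·1.3592 + (1−p*)·4.5872]/1.09 = 2.1244. B = V − Δ·S = 8.1022.
(0,0): S=164.0000. Δ = (V_up−V_dn)/(S_up−S_dn) = (2.1244−4.2084)/(205.0000−116.4400) = -0.0235. V = [p*·2.1244 + (1−p*)·4.2084]/1.09 = 2.5155. B = V − Δ·S = 6.3747.
The time-0 hedge costs 2.5155, which is the no-arbitrage price.

(0,0): Delta=-0.0235 Bond=6.3747
(1,0): Delta=0.0000 Bond=4.2084
(1,1): Delta=-0.0292 Bond=8.1022
(2,0): Delta=0.0000 Bond=4.5872
(2,1): Delta=0.0000 Bond=4.5872
(2,2): Delta=-0.0361 Bond=10.6184
V0=2.5155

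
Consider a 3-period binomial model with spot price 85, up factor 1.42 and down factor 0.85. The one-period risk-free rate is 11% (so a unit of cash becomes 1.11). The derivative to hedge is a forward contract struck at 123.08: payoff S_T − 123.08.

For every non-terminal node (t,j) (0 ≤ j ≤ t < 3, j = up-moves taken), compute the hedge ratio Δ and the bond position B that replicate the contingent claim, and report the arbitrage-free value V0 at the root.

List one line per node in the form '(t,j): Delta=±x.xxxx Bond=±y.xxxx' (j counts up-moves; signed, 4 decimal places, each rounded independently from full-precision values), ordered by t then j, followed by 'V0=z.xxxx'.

(0,0): Delta=1.0000 Bond=-89.9950
(1,0): Delta=1.0000 Bond=-99.8945
(1,1): Delta=1.0000 Bond=-99.8945
(2,0): Delta=1.0000 Bond=-110.8829
(2,1): Delta=1.0000 Bond=-110.8829
(2,2): Delta=1.0000 Bond=-110.8829
V0=-4.9950

Risk-neutral probability p* = (R−d)/(u−d) = (1.11−0.85)/(1.42−0.85) = 0.4561.
At expiry t=3: V(3,0)=-70.8794, V(3,1)=-35.8743, V(3,2)=22.6049, V(3,3)=120.2995
Node (2,0) S=61.4125: V=(p*·-35.8743+(1−p*)·-70.8794)/1.11=-49.4704; Δ=(-35.8743−-70.8794)/(87.2057−52.2006)=1.0000; B=V−Δ·S=-110.8829
Node (2,1) S=102.5950: V=(p*·22.6049+(1−p*)·-35.8743)/1.11=-8.2879; Δ=(22.6049−-35.8743)/(145.6849−87.2057)=1.0000; B=V−Δ·S=-110.8829
Node (2,2) S=171.3940: V=(p*·120.2995+(1−p*)·22.6049)/1.11=60.5111; Δ=(120.2995−22.6049)/(243.3795−145.6849)=1.0000; B=V−Δ·S=-110.8829
Node (1,0) S=72.2500: V=(p*·-8.2879+(1−p*)·-49.4704)/1.11=-27.6445; Δ=(-8.2879−-49.4704)/(102.5950−61.4125)=1.0000; B=V−Δ·S=-99.8945
Node (1,1) S=120.7000: V=(p*·60.5111+(1−p*)·-8.2879)/1.11=20.8055; Δ=(60.5111−-8.2879)/(171.3940−102.5950)=1.0000; B=V−Δ·S=-99.8945
Node (0,0) S=85.0000: V=(p*·20.8055+(1−p*)·-27.6445)/1.11=-4.9950; Δ=(20.8055−-27.6445)/(120.7000−72.2500)=1.0000; B=V−Δ·S=-89.9950
Root portfolio cost Δ·85+B reproduces V0=-4.9950.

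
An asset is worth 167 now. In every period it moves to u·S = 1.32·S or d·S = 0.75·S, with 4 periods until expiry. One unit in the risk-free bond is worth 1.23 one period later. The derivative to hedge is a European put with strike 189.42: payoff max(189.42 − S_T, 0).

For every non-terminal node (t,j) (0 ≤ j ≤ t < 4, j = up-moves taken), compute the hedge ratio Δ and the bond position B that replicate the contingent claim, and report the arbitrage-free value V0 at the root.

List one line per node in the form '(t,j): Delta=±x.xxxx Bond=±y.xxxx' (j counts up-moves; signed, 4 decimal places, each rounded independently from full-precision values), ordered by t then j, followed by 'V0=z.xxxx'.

(0,0): Delta=-0.0748 Bond=14.2872
(1,0): Delta=-0.3523 Bond=52.3254
(1,1): Delta=-0.0453 Bond=11.0572
(2,0): Delta=-1.0000 Bond=125.2033
(2,1): Delta=-0.2833 Bond=52.9522
(2,2): Delta=-0.0199 Bond=6.2219
(3,0): Delta=-1.0000 Bond=154.0000
(3,1): Delta=-1.0000 Bond=154.0000
(3,2): Delta=-0.2069 Bond=48.4683
(3,3): Delta=0.0000 Bond=0.0000
V0=1.7887

Since d<R<u, set p* = (R−d)/(u−d) = 0.8421; price each node as the discounted p*-expectation of its children.
Terminal payoffs: V(4,0)=136.5802, V(4,1)=96.4219, V(4,2)=25.7433, V(4,3)=0.0000, V(4,4)=0.0000
Node (3,0) S=70.4531: V=(p*·96.4219+(1−p*)·136.5802)/1.23=83.5469; Δ=(96.4219−136.5802)/(92.9981−52.8398)=-1.0000; B=V−Δ·S=154.0000
Node (3,1) S=123.9975: V=(p*·25.7433+(1−p*)·96.4219)/1.23=30.0025; Δ=(25.7433−96.4219)/(163.6767−92.9981)=-1.0000; B=V−Δ·S=154.0000
Node (3,2) S=218.2356: V=(p*·0.0000+(1−p*)·25.7433)/1.23=3.3047; Δ=(0.0000−25.7433)/(288.0710−163.6767)=-0.2069; B=V−Δ·S=48.4683
Node (3,3) S=384.0947: V=(p*·0.0000+(1−p*)·0.0000)/1.23=0.0000; Δ=(0.0000−0.0000)/(507.0049−288.0710)=0.0000; B=V−Δ·S=0.0000
Node (2,0) S=93.9375: V=(p*·30.0025+(1−p*)·83.5469)/1.23=31.2658; Δ=(30.0025−83.5469)/(123.9975−70.4531)=-1.0000; B=V−Δ·S=125.2033
Node (2,1) S=165.3300: V=(p*·3.3047+(1−p*)·30.0025)/1.23=6.1139; Δ=(3.3047−30.0025)/(218.2356−123.9975)=-0.2833; B=V−Δ·S=52.9522
Node (2,2) S=290.9808: V=(p*·0.0000+(1−p*)·3.3047)/1.23=0.4242; Δ=(0.0000−3.3047)/(384.0947−218.2356)=-0.0199; B=V−Δ·S=6.2219
Node (1,0) S=125.2500: V=(p*·6.1139+(1−p*)·31.2658)/1.23=8.1994; Δ=(6.1139−31.2658)/(165.3300−93.9375)=-0.3523; B=V−Δ·S=52.3254
Node (1,1) S=220.4400: V=(p*·0.4242+(1−p*)·6.1139)/1.23=1.0753; Δ=(0.4242−6.1139)/(290.9808−165.3300)=-0.0453; B=V−Δ·S=11.0572
Node (0,0) S=167.0000: V=(p*·1.0753+(1−p*)·8.1994)/1.23=1.7887; Δ=(1.0753−8.1994)/(220.4400−125.2500)=-0.0748; B=V−Δ·S=14.2872
Each (Δ,B) replicates both successor values, so the strategy is self-financing and V0 is arbitrage-free.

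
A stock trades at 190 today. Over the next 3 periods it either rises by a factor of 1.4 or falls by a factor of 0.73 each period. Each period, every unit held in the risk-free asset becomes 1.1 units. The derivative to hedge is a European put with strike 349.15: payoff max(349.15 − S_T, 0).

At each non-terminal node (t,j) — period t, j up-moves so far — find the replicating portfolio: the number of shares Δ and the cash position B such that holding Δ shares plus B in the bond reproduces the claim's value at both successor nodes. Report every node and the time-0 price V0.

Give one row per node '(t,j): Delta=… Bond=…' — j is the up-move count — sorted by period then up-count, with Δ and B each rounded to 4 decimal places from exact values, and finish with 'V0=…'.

No-arbitrage ⇒ martingale measure with p* = (R−d)/(u−d) = 0.5522.
Terminal payoffs: V(3,0)=275.2368, V(3,1)=207.3986, V(3,2)=77.2980, V(3,3)=0.0000
Node (2,0) S=101.2510: V=(p*·207.3986+(1−p*)·275.2368)/1.1=216.1581; Δ=(207.3986−275.2368)/(141.7514−73.9132)=-1.0000; B=V−Δ·S=317.4091
Node (2,1) S=194.1800: V=(p*·77.2980+(1−p*)·207.3986)/1.1=123.2291; Δ=(77.2980−207.3986)/(271.8520−141.7514)=-1.0000; B=V−Δ·S=317.4091
Node (2,2) S=372.4000: V=(p*·0.0000+(1−p*)·77.2980)/1.1=31.4646; Δ=(0.0000−77.2980)/(521.3600−271.8520)=-0.3098; B=V−Δ·S=146.8347
Node (1,0) S=138.7000: V=(p*·123.2291+(1−p*)·216.1581)/1.1=149.8537; Δ=(123.2291−216.1581)/(194.1800−101.2510)=-1.0000; B=V−Δ·S=288.5537
Node (1,1) S=266.0000: V=(p*·31.4646+(1−p*)·123.2291)/1.1=65.9574; Δ=(31.4646−123.2291)/(372.4000−194.1800)=-0.5149; B=V−Δ·S=202.9194
Node (0,0) S=190.0000: V=(p*·65.9574+(1−p*)·149.8537)/1.1=94.1118; Δ=(65.9574−149.8537)/(266.0000−138.7000)=-0.6590; B=V−Δ·S=219.3301
Each (Δ,B) replicates both successor values, so the strategy is self-financing and V0 is arbitrage-free.

(0,0): Delta=-0.6590 Bond=219.3301
(1,0): Delta=-1.0000 Bond=288.5537
(1,1): Delta=-0.5149 Bond=202.9194
(2,0): Delta=-1.0000 Bond=317.4091
(2,1): Delta=-1.0000 Bond=317.4091
(2,2): Delta=-0.3098 Bond=146.8347
V0=94.1118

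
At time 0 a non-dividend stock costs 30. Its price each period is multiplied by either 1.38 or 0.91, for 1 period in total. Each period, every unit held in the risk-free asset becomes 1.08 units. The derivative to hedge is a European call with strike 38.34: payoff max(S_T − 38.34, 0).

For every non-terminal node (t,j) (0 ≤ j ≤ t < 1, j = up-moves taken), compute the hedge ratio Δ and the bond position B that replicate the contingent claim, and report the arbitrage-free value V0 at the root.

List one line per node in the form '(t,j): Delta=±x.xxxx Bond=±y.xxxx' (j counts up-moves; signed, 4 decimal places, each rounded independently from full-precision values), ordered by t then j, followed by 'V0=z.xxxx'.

(0,0): Delta=0.2170 Bond=-5.4858
V0=1.0248

The replicating-portfolio and risk-neutral prices coincide; use p* = (1.08−0.91)/(1.38−0.91) = 0.3617 for the latter.
Terminal values V(1,·): V(1,0)=0.0000, V(1,1)=3.0600
(0,0): S=30.0000. Δ = (V_up−V_dn)/(S_up−S_dn) = (3.0600−0.0000)/(41.4000−27.3000) = 0.2170. V = [p*·3.0600 + (1−p*)·0.0000]/1.08 = 1.0248. B = V − Δ·S = -5.4858.
Root portfolio cost Δ·30+B reproduces V0=1.0248.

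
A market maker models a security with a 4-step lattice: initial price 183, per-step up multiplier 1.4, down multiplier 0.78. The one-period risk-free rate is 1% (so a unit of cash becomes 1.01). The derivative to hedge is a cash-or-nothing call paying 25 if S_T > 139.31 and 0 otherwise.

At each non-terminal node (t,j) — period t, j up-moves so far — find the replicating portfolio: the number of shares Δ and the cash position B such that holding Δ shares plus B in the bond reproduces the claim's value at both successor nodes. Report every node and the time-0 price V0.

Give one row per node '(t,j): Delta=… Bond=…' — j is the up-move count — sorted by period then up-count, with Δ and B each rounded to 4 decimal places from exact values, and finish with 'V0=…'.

No-arbitrage ⇒ martingale measure with p* = (R−d)/(u−d) = 0.3710.
Terminal values V(4,·): V(4,0)=0.0000, V(4,1)=0.0000, V(4,2)=25.0000, V(4,3)=25.0000, V(4,4)=25.0000
  t=3,j=0: stock 86.8430 → up 121.5802 (V=0.0000), down 67.7376 (V=0.0000). Price 0.0000; hedge Δ=0.0000, bond B=0.0000.
  t=3,j=1: stock 155.8721 → up 218.2209 (V=25.0000), down 121.5802 (V=0.0000). Price 9.1824; hedge Δ=0.2587, bond B=-31.1402.
  t=3,j=2: stock 279.7704 → up 391.6786 (V=25.0000), down 218.2209 (V=25.0000). Price 24.7525; hedge Δ=0.0000, bond B=24.7525.
  t=3,j=3: stock 502.1520 → up 703.0128 (V=25.0000), down 391.6786 (V=25.0000). Price 24.7525; hedge Δ=0.0000, bond B=24.7525.
  t=2,j=0: stock 111.3372 → up 155.8721 (V=9.1824), down 86.8430 (V=0.0000). Price 3.3726; hedge Δ=0.1330, bond B=-11.4376.
  t=2,j=1: stock 199.8360 → up 279.7704 (V=24.7525), down 155.8721 (V=9.1824). Price 14.8103; hedge Δ=0.1257, bond B=-10.3028.
  t=2,j=2: stock 358.6800 → up 502.1520 (V=24.7525), down 279.7704 (V=24.7525). Price 24.5074; hedge Δ=0.0000, bond B=24.5074.
  t=1,j=0: stock 142.7400 → up 199.8360 (V=14.8103), down 111.3372 (V=3.3726). Price 7.5402; hedge Δ=0.1292, bond B=-10.9076.
  t=1,j=1: stock 256.2000 → up 358.6800 (V=24.5074), down 199.8360 (V=14.8103). Price 18.2253; hedge Δ=0.0610, bond B=2.5848.
  t=0,j=0: stock 183.0000 → up 256.2000 (V=18.2253), down 142.7400 (V=7.5402). Price 11.3902; hedge Δ=0.0942, bond B=-5.8439.
The time-0 hedge costs 11.3902, which is the no-arbitrage price.

(0,0): Delta=0.0942 Bond=-5.8439
(1,0): Delta=0.1292 Bond=-10.9076
(1,1): Delta=0.0610 Bond=2.5848
(2,0): Delta=0.1330 Bond=-11.4376
(2,1): Delta=0.1257 Bond=-10.3028
(2,2): Delta=0.0000 Bond=24.5074
(3,0): Delta=0.0000 Bond=0.0000
(3,1): Delta=0.2587 Bond=-31.1402
(3,2): Delta=0.0000 Bond=24.7525
(3,3): Delta=0.0000 Bond=24.7525
V0=11.3902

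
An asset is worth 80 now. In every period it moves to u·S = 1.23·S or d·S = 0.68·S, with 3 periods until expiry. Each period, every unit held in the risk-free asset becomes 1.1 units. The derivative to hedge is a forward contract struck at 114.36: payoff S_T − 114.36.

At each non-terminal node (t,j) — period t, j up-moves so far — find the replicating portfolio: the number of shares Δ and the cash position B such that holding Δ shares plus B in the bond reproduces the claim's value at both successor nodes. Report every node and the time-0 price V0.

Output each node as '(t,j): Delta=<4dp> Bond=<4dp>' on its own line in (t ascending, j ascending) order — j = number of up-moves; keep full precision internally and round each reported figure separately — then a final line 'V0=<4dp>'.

(0,0): Delta=1.0000 Bond=-85.9204
(1,0): Delta=1.0000 Bond=-94.5124
(1,1): Delta=1.0000 Bond=-94.5124
(2,0): Delta=1.0000 Bond=-103.9636
(2,1): Delta=1.0000 Bond=-103.9636
(2,2): Delta=1.0000 Bond=-103.9636
V0=-5.9204

Under the risk-neutral measure, an up-move has probability p* = (R−d)/(u−d) = 0.7636 and values discount at R = 1.1.
Terminal payoffs: V(3,0)=-89.2054, V(3,1)=-68.8598, V(3,2)=-32.0582, V(3,3)=34.5094
(2,0): S=36.9920. Δ = (V_up−V_dn)/(S_up−S_dn) = (-68.8598−-89.2054)/(45.5002−25.1546) = 1.0000. V = [p*·-68.8598 + (1−p*)·-89.2054]/1.1 = -66.9716. B = V − Δ·S = -103.9636.
(2,1): S=66.9120. Δ = (V_up−V_dn)/(S_up−S_dn) = (-32.0582−-68.8598)/(82.3018−45.5002) = 1.0000. V = [p*·-32.0582 + (1−p*)·-68.8598]/1.1 = -37.0516. B = V − Δ·S = -103.9636.
(2,2): S=121.0320. Δ = (V_up−V_dn)/(S_up−S_dn) = (34.5094−-32.0582)/(148.8694−82.3018) = 1.0000. V = [p*·34.5094 + (1−p*)·-32.0582]/1.1 = 17.0684. B = V − Δ·S = -103.9636.
(1,0): S=54.4000. Δ = (V_up−V_dn)/(S_up−S_dn) = (-37.0516−-66.9716)/(66.9120−36.9920) = 1.0000. V = [p*·-37.0516 + (1−p*)·-66.9716]/1.1 = -40.1124. B = V − Δ·S = -94.5124.
(1,1): S=98.4000. Δ = (V_up−V_dn)/(S_up−S_dn) = (17.0684−-37.0516)/(121.0320−66.9120) = 1.0000. V = [p*·17.0684 + (1−p*)·-37.0516]/1.1 = 3.8876. B = V − Δ·S = -94.5124.
(0,0): S=80.0000. Δ = (V_up−V_dn)/(S_up−S_dn) = (3.8876−-40.1124)/(98.4000−54.4000) = 1.0000. V = [p*·3.8876 + (1−p*)·-40.1124]/1.1 = -5.9204. B = V − Δ·S = -85.9204.
Check: Δ(0,0)·S0 + B(0,0) = -5.9204 = V0.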